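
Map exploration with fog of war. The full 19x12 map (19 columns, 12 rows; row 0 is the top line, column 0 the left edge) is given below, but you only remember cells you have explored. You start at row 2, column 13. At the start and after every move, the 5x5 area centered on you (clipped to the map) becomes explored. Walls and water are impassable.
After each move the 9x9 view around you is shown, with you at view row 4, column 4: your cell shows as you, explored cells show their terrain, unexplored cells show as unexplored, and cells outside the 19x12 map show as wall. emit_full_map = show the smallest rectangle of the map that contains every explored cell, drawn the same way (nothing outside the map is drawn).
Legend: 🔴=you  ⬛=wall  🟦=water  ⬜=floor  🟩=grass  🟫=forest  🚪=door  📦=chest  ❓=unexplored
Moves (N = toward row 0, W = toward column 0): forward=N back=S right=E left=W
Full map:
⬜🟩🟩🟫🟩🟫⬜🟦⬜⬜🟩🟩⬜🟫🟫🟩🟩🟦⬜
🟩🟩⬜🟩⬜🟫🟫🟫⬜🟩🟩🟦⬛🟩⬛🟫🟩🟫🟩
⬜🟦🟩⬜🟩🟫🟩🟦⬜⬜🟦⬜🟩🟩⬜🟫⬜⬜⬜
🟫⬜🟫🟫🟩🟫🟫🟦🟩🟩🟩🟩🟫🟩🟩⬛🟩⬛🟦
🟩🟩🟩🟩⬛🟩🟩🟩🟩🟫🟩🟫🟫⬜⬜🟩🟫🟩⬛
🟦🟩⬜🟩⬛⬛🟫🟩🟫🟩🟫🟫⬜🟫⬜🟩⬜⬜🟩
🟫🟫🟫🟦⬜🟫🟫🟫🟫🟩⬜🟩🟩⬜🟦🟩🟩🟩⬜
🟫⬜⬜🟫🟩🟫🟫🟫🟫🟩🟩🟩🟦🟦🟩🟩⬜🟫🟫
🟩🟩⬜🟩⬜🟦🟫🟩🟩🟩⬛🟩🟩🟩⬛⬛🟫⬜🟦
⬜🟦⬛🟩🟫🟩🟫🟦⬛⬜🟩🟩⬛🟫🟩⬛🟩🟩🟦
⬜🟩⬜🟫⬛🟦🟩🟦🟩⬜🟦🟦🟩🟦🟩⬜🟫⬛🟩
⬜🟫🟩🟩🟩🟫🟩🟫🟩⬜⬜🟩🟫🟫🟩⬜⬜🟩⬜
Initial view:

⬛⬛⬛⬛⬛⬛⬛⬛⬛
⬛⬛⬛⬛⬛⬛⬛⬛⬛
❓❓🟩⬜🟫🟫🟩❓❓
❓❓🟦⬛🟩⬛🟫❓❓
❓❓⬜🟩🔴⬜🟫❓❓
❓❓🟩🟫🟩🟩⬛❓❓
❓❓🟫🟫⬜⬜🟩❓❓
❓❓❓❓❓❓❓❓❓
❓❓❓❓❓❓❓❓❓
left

⬛⬛⬛⬛⬛⬛⬛⬛⬛
⬛⬛⬛⬛⬛⬛⬛⬛⬛
❓❓🟩🟩⬜🟫🟫🟩❓
❓❓🟩🟦⬛🟩⬛🟫❓
❓❓🟦⬜🔴🟩⬜🟫❓
❓❓🟩🟩🟫🟩🟩⬛❓
❓❓🟩🟫🟫⬜⬜🟩❓
❓❓❓❓❓❓❓❓❓
❓❓❓❓❓❓❓❓❓

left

⬛⬛⬛⬛⬛⬛⬛⬛⬛
⬛⬛⬛⬛⬛⬛⬛⬛⬛
❓❓⬜🟩🟩⬜🟫🟫🟩
❓❓🟩🟩🟦⬛🟩⬛🟫
❓❓⬜🟦🔴🟩🟩⬜🟫
❓❓🟩🟩🟩🟫🟩🟩⬛
❓❓🟫🟩🟫🟫⬜⬜🟩
❓❓❓❓❓❓❓❓❓
❓❓❓❓❓❓❓❓❓

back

⬛⬛⬛⬛⬛⬛⬛⬛⬛
❓❓⬜🟩🟩⬜🟫🟫🟩
❓❓🟩🟩🟦⬛🟩⬛🟫
❓❓⬜🟦⬜🟩🟩⬜🟫
❓❓🟩🟩🔴🟫🟩🟩⬛
❓❓🟫🟩🟫🟫⬜⬜🟩
❓❓🟩🟫🟫⬜🟫❓❓
❓❓❓❓❓❓❓❓❓
❓❓❓❓❓❓❓❓❓

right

⬛⬛⬛⬛⬛⬛⬛⬛⬛
❓⬜🟩🟩⬜🟫🟫🟩❓
❓🟩🟩🟦⬛🟩⬛🟫❓
❓⬜🟦⬜🟩🟩⬜🟫❓
❓🟩🟩🟩🔴🟩🟩⬛❓
❓🟫🟩🟫🟫⬜⬜🟩❓
❓🟩🟫🟫⬜🟫⬜❓❓
❓❓❓❓❓❓❓❓❓
❓❓❓❓❓❓❓❓❓

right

⬛⬛⬛⬛⬛⬛⬛⬛⬛
⬜🟩🟩⬜🟫🟫🟩❓❓
🟩🟩🟦⬛🟩⬛🟫❓❓
⬜🟦⬜🟩🟩⬜🟫❓❓
🟩🟩🟩🟫🔴🟩⬛❓❓
🟫🟩🟫🟫⬜⬜🟩❓❓
🟩🟫🟫⬜🟫⬜🟩❓❓
❓❓❓❓❓❓❓❓❓
❓❓❓❓❓❓❓❓❓

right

⬛⬛⬛⬛⬛⬛⬛⬛⬛
🟩🟩⬜🟫🟫🟩❓❓❓
🟩🟦⬛🟩⬛🟫🟩❓❓
🟦⬜🟩🟩⬜🟫⬜❓❓
🟩🟩🟫🟩🔴⬛🟩❓❓
🟩🟫🟫⬜⬜🟩🟫❓❓
🟫🟫⬜🟫⬜🟩⬜❓❓
❓❓❓❓❓❓❓❓❓
❓❓❓❓❓❓❓❓❓

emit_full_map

⬜🟩🟩⬜🟫🟫🟩❓
🟩🟩🟦⬛🟩⬛🟫🟩
⬜🟦⬜🟩🟩⬜🟫⬜
🟩🟩🟩🟫🟩🔴⬛🟩
🟫🟩🟫🟫⬜⬜🟩🟫
🟩🟫🟫⬜🟫⬜🟩⬜

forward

⬛⬛⬛⬛⬛⬛⬛⬛⬛
⬛⬛⬛⬛⬛⬛⬛⬛⬛
🟩🟩⬜🟫🟫🟩🟩❓❓
🟩🟦⬛🟩⬛🟫🟩❓❓
🟦⬜🟩🟩🔴🟫⬜❓❓
🟩🟩🟫🟩🟩⬛🟩❓❓
🟩🟫🟫⬜⬜🟩🟫❓❓
🟫🟫⬜🟫⬜🟩⬜❓❓
❓❓❓❓❓❓❓❓❓

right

⬛⬛⬛⬛⬛⬛⬛⬛⬛
⬛⬛⬛⬛⬛⬛⬛⬛⬛
🟩⬜🟫🟫🟩🟩🟦❓⬛
🟦⬛🟩⬛🟫🟩🟫❓⬛
⬜🟩🟩⬜🔴⬜⬜❓⬛
🟩🟫🟩🟩⬛🟩⬛❓⬛
🟫🟫⬜⬜🟩🟫🟩❓⬛
🟫⬜🟫⬜🟩⬜❓❓⬛
❓❓❓❓❓❓❓❓⬛

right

⬛⬛⬛⬛⬛⬛⬛⬛⬛
⬛⬛⬛⬛⬛⬛⬛⬛⬛
⬜🟫🟫🟩🟩🟦⬜⬛⬛
⬛🟩⬛🟫🟩🟫🟩⬛⬛
🟩🟩⬜🟫🔴⬜⬜⬛⬛
🟫🟩🟩⬛🟩⬛🟦⬛⬛
🟫⬜⬜🟩🟫🟩⬛⬛⬛
⬜🟫⬜🟩⬜❓❓⬛⬛
❓❓❓❓❓❓❓⬛⬛

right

⬛⬛⬛⬛⬛⬛⬛⬛⬛
⬛⬛⬛⬛⬛⬛⬛⬛⬛
🟫🟫🟩🟩🟦⬜⬛⬛⬛
🟩⬛🟫🟩🟫🟩⬛⬛⬛
🟩⬜🟫⬜🔴⬜⬛⬛⬛
🟩🟩⬛🟩⬛🟦⬛⬛⬛
⬜⬜🟩🟫🟩⬛⬛⬛⬛
🟫⬜🟩⬜❓❓⬛⬛⬛
❓❓❓❓❓❓⬛⬛⬛

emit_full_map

⬜🟩🟩⬜🟫🟫🟩🟩🟦⬜
🟩🟩🟦⬛🟩⬛🟫🟩🟫🟩
⬜🟦⬜🟩🟩⬜🟫⬜🔴⬜
🟩🟩🟩🟫🟩🟩⬛🟩⬛🟦
🟫🟩🟫🟫⬜⬜🟩🟫🟩⬛
🟩🟫🟫⬜🟫⬜🟩⬜❓❓

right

⬛⬛⬛⬛⬛⬛⬛⬛⬛
⬛⬛⬛⬛⬛⬛⬛⬛⬛
🟫🟩🟩🟦⬜⬛⬛⬛⬛
⬛🟫🟩🟫🟩⬛⬛⬛⬛
⬜🟫⬜⬜🔴⬛⬛⬛⬛
🟩⬛🟩⬛🟦⬛⬛⬛⬛
⬜🟩🟫🟩⬛⬛⬛⬛⬛
⬜🟩⬜❓❓⬛⬛⬛⬛
❓❓❓❓❓⬛⬛⬛⬛

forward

⬛⬛⬛⬛⬛⬛⬛⬛⬛
⬛⬛⬛⬛⬛⬛⬛⬛⬛
⬛⬛⬛⬛⬛⬛⬛⬛⬛
🟫🟩🟩🟦⬜⬛⬛⬛⬛
⬛🟫🟩🟫🔴⬛⬛⬛⬛
⬜🟫⬜⬜⬜⬛⬛⬛⬛
🟩⬛🟩⬛🟦⬛⬛⬛⬛
⬜🟩🟫🟩⬛⬛⬛⬛⬛
⬜🟩⬜❓❓⬛⬛⬛⬛

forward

⬛⬛⬛⬛⬛⬛⬛⬛⬛
⬛⬛⬛⬛⬛⬛⬛⬛⬛
⬛⬛⬛⬛⬛⬛⬛⬛⬛
⬛⬛⬛⬛⬛⬛⬛⬛⬛
🟫🟩🟩🟦🔴⬛⬛⬛⬛
⬛🟫🟩🟫🟩⬛⬛⬛⬛
⬜🟫⬜⬜⬜⬛⬛⬛⬛
🟩⬛🟩⬛🟦⬛⬛⬛⬛
⬜🟩🟫🟩⬛⬛⬛⬛⬛

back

⬛⬛⬛⬛⬛⬛⬛⬛⬛
⬛⬛⬛⬛⬛⬛⬛⬛⬛
⬛⬛⬛⬛⬛⬛⬛⬛⬛
🟫🟩🟩🟦⬜⬛⬛⬛⬛
⬛🟫🟩🟫🔴⬛⬛⬛⬛
⬜🟫⬜⬜⬜⬛⬛⬛⬛
🟩⬛🟩⬛🟦⬛⬛⬛⬛
⬜🟩🟫🟩⬛⬛⬛⬛⬛
⬜🟩⬜❓❓⬛⬛⬛⬛

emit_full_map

⬜🟩🟩⬜🟫🟫🟩🟩🟦⬜
🟩🟩🟦⬛🟩⬛🟫🟩🟫🔴
⬜🟦⬜🟩🟩⬜🟫⬜⬜⬜
🟩🟩🟩🟫🟩🟩⬛🟩⬛🟦
🟫🟩🟫🟫⬜⬜🟩🟫🟩⬛
🟩🟫🟫⬜🟫⬜🟩⬜❓❓

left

⬛⬛⬛⬛⬛⬛⬛⬛⬛
⬛⬛⬛⬛⬛⬛⬛⬛⬛
⬛⬛⬛⬛⬛⬛⬛⬛⬛
🟫🟫🟩🟩🟦⬜⬛⬛⬛
🟩⬛🟫🟩🔴🟩⬛⬛⬛
🟩⬜🟫⬜⬜⬜⬛⬛⬛
🟩🟩⬛🟩⬛🟦⬛⬛⬛
⬜⬜🟩🟫🟩⬛⬛⬛⬛
🟫⬜🟩⬜❓❓⬛⬛⬛


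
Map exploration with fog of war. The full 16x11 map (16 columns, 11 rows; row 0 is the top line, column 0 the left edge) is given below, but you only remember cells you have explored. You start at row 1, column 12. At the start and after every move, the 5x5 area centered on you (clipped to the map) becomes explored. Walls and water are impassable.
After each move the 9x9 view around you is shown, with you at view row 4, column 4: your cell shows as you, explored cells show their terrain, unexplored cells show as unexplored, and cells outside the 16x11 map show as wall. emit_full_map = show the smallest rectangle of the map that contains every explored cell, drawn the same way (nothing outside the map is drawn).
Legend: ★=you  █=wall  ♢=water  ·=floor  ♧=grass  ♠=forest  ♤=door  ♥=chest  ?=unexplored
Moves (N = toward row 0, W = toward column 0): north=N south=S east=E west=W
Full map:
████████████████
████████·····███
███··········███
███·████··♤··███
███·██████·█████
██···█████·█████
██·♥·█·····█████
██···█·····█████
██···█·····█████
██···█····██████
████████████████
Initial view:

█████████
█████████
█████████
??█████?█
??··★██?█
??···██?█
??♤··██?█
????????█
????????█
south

█████████
█████████
??█████?█
??···██?█
??··★██?█
??♤··██?█
??·████?█
????????█
????????█

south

█████████
??█████?█
??···██?█
??···██?█
??♤·★██?█
??·████?█
??·████?█
????????█
????????█

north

█████████
█████████
??█████?█
??···██?█
??··★██?█
??♤··██?█
??·████?█
??·████?█
????????█

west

█████████
█████████
??██████?
??····██?
??··★·██?
??·♤··██?
??█·████?
???·████?
?????????

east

█████████
█████████
?██████?█
?····██?█
?···★██?█
?·♤··██?█
?█·████?█
??·████?█
????????█

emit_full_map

██████
····██
···★██
·♤··██
█·████
?·████

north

█████████
█████████
█████████
?██████?█
?···★██?█
?····██?█
?·♤··██?█
?█·████?█
??·████?█

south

█████████
█████████
?██████?█
?····██?█
?···★██?█
?·♤··██?█
?█·████?█
??·████?█
????????█

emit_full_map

██████
····██
···★██
·♤··██
█·████
?·████


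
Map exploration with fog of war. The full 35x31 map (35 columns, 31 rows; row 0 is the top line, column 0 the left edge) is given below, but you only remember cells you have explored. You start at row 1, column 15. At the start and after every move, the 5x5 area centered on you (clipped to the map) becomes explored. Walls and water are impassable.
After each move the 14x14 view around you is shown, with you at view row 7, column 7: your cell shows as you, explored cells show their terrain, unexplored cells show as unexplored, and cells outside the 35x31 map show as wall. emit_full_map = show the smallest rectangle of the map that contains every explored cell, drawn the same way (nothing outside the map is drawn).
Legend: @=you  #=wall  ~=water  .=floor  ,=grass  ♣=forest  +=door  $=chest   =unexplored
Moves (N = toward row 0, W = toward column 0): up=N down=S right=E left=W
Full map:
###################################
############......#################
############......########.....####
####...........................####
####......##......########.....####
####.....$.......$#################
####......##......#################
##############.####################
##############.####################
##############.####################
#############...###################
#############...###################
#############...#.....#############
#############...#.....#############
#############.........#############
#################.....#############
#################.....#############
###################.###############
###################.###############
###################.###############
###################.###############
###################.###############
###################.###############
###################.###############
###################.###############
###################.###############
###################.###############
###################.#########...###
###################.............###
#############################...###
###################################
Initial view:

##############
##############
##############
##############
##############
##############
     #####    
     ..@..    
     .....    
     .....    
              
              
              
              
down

##############
##############
##############
##############
##############
     #####    
     .....    
     ..@..    
     .....    
     .....    
              
              
              
              

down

##############
##############
##############
##############
     #####    
     .....    
     .....    
     ..@..    
     .....    
     ....$    
              
              
              
              

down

##############
##############
##############
     #####    
     .....    
     .....    
     .....    
     ..@..    
     ....$    
     .....    
              
              
              
              

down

##############
##############
     #####    
     .....    
     .....    
     .....    
     .....    
     ..@.$    
     .....    
     #.###    
              
              
              
              

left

##############
##############
      #####   
      .....   
      .....   
     ......   
     ......   
     ..@..$   
     ......   
     ##.###   
              
              
              
              

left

##############
##############
       #####  
       .....  
       .....  
     .......  
     #......  
     ..@...$  
     #......  
     ###.###  
              
              
              
              

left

##############
##############
        ##### 
        ..... 
        ..... 
     ........ 
     ##...... 
     ..@....$ 
     ##...... 
     ####.### 
              
              
              
              

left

##############
##############
         #####
         .....
         .....
     .........
     .##......
     $.@.....$
     .##......
     #####.###
              
              
              
              

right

##############
##############
        ##### 
        ..... 
        ..... 
    ......... 
    .##...... 
    $..@....$ 
    .##...... 
    #####.### 
              
              
              
              

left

##############
##############
         #####
         .....
         .....
     .........
     .##......
     $.@.....$
     .##......
     #####.###
              
              
              
              

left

##############
##############
          ####
          ....
          ....
     .........
     ..##.....
     .$@......
     ..##.....
     ######.##
              
              
              
              

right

##############
##############
         #####
         .....
         .....
    ..........
    ..##......
    .$.@.....$
    ..##......
    ######.###
              
              
              
              

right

##############
##############
        ##### 
        ..... 
        ..... 
   .......... 
   ..##...... 
   .$..@....$ 
   ..##...... 
   ######.### 
              
              
              
              

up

##############
##############
##############
        ##### 
        ..... 
     ##...... 
   .......... 
   ..##@..... 
   .$.......$ 
   ..##...... 
   ######.### 
              
              
              

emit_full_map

     #####
     .....
  ##......
..........
..##@.....
.$.......$
..##......
######.###

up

##############
##############
##############
##############
        ##### 
     ##...... 
     ##...... 
   ....@..... 
   ..##...... 
   .$.......$ 
   ..##...... 
   ######.### 
              
              

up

##############
##############
##############
##############
##############
     ######## 
     ##...... 
     ##@..... 
   .......... 
   ..##...... 
   .$.......$ 
   ..##...... 
   ######.### 
              

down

##############
##############
##############
##############
     ######## 
     ##...... 
     ##...... 
   ....@..... 
   ..##...... 
   .$.......$ 
   ..##...... 
   ######.### 
              
              

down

##############
##############
##############
     ######## 
     ##...... 
     ##...... 
   .......... 
   ..##@..... 
   .$.......$ 
   ..##...... 
   ######.### 
              
              
              

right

##############
##############
##############
    ########  
    ##......  
    ##......  
  ..........  
  ..##.@....  
  .$.......$  
  ..##......  
  ######.###  
              
              
              

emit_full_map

  ########
  ##......
  ##......
..........
..##.@....
.$.......$
..##......
######.###


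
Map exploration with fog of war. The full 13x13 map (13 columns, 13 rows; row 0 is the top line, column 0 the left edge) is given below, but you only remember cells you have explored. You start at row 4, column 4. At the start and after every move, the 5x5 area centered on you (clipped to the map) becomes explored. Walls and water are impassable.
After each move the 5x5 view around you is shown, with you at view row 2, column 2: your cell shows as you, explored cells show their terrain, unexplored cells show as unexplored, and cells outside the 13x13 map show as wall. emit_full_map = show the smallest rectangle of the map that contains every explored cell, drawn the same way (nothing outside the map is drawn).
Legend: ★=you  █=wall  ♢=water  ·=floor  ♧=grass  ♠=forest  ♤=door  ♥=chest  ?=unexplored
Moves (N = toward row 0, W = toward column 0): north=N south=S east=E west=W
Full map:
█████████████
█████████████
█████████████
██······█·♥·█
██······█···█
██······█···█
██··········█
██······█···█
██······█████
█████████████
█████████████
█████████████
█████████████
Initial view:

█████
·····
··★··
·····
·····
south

·····
·····
··★··
·····
·····

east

·····
·····
··★··
·····
·····

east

····█
····█
··★·█
·····
····█


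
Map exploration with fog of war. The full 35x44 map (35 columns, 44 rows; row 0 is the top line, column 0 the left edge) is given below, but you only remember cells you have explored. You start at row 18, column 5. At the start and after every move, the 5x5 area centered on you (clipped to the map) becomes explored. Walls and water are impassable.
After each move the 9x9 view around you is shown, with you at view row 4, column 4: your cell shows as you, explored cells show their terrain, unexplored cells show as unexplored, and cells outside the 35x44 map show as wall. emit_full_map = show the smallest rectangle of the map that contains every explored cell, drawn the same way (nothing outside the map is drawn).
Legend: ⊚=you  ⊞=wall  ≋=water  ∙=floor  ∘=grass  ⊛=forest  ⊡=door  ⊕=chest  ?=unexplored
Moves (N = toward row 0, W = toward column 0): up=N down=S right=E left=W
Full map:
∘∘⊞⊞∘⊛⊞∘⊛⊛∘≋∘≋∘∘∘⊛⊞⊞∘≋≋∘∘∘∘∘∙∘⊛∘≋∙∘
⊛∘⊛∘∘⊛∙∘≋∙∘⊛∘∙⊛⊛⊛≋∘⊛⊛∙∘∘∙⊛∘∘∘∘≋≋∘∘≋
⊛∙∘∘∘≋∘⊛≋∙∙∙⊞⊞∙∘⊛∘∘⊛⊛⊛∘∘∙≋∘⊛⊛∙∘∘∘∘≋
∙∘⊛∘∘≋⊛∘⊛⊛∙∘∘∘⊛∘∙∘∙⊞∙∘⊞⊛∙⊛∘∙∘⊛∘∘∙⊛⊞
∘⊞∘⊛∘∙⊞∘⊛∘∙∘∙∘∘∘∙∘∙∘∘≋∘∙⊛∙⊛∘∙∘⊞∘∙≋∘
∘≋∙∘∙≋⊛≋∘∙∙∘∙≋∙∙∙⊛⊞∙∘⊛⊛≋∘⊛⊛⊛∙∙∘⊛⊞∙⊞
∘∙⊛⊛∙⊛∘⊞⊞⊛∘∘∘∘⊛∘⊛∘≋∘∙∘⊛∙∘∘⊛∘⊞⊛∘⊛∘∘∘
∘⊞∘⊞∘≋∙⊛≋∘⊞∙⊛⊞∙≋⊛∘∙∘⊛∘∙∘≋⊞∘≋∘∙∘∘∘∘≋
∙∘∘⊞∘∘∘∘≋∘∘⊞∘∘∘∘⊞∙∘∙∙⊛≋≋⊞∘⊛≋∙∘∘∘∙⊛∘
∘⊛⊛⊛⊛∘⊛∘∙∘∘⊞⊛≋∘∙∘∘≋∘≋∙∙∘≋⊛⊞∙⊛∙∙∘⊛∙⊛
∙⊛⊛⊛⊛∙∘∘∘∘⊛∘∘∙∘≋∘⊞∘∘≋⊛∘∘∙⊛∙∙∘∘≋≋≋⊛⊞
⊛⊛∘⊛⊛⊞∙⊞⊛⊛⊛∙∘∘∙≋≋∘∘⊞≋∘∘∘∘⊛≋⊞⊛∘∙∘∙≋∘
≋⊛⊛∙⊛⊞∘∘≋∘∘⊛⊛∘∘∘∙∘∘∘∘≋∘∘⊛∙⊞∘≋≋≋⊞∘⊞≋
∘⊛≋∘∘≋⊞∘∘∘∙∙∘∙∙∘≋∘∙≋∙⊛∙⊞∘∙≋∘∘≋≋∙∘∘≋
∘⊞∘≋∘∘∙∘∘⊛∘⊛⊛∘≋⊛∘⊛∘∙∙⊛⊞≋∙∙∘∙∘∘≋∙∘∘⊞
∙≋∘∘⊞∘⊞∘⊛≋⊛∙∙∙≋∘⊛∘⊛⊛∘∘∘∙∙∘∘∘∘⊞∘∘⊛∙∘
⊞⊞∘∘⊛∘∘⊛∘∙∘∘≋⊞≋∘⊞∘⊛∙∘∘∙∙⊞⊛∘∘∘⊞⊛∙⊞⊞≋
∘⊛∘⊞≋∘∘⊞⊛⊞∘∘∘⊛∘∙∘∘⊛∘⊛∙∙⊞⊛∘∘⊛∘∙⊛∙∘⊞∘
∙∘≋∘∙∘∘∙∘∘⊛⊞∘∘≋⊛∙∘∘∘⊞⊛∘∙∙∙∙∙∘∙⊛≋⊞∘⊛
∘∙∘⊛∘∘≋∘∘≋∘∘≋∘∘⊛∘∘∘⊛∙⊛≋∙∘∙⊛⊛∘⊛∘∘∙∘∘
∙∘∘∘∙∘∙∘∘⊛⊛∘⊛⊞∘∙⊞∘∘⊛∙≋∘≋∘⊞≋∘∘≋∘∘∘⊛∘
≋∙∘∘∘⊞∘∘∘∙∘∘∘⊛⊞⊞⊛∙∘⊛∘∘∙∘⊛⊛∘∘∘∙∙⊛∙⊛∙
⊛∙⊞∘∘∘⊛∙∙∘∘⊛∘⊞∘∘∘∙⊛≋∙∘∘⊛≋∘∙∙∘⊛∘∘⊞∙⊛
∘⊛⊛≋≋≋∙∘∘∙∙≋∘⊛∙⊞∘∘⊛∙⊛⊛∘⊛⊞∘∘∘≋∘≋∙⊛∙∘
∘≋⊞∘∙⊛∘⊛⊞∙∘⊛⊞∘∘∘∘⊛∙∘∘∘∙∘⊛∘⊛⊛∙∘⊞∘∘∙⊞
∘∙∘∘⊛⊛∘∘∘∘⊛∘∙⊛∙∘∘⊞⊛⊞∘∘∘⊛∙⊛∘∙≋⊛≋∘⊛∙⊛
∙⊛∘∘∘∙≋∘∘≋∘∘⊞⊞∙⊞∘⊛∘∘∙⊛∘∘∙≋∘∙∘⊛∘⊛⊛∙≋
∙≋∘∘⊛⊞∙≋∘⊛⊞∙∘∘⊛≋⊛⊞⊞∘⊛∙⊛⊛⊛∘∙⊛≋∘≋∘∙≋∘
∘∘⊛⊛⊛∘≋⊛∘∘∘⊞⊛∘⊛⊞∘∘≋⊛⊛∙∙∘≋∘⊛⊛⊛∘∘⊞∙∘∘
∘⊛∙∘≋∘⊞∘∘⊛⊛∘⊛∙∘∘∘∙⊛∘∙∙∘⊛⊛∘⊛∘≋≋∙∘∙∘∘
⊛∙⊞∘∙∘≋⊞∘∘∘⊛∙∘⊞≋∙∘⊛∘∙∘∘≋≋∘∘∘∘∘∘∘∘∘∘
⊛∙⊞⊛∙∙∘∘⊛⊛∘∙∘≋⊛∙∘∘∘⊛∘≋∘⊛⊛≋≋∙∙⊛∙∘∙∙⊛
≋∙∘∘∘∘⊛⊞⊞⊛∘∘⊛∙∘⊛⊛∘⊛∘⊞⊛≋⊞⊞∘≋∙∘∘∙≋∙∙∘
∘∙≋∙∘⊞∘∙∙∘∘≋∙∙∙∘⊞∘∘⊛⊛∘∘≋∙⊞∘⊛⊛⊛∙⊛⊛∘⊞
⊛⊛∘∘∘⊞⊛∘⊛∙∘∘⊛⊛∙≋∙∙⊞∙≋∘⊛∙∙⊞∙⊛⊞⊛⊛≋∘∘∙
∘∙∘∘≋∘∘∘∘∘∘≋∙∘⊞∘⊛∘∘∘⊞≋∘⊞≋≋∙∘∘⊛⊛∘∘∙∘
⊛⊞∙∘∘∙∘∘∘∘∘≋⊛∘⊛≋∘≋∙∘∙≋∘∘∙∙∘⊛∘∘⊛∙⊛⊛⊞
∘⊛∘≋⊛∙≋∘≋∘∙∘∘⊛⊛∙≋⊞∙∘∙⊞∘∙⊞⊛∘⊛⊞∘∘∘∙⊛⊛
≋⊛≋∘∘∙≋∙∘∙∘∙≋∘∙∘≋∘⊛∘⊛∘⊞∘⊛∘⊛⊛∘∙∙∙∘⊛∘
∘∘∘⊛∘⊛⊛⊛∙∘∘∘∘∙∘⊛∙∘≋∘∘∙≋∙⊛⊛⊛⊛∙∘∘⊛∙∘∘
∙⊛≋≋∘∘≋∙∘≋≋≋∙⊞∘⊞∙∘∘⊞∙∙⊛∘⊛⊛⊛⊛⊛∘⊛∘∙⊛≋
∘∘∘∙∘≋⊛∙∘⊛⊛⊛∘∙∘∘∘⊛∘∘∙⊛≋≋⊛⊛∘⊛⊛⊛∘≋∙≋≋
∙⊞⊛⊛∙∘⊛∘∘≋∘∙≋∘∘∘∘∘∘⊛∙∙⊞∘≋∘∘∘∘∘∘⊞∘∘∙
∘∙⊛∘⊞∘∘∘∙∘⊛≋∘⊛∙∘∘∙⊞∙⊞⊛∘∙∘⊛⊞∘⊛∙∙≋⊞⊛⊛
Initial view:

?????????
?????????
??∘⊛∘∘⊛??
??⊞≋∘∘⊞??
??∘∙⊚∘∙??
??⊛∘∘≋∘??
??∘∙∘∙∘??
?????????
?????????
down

?????????
??∘⊛∘∘⊛??
??⊞≋∘∘⊞??
??∘∙∘∘∙??
??⊛∘⊚≋∘??
??∘∙∘∙∘??
??∘∘⊞∘∘??
?????????
?????????

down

??∘⊛∘∘⊛??
??⊞≋∘∘⊞??
??∘∙∘∘∙??
??⊛∘∘≋∘??
??∘∙⊚∙∘??
??∘∘⊞∘∘??
??∘∘∘⊛∙??
?????????
?????????

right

?∘⊛∘∘⊛???
?⊞≋∘∘⊞???
?∘∙∘∘∙∘??
?⊛∘∘≋∘∘??
?∘∙∘⊚∘∘??
?∘∘⊞∘∘∘??
?∘∘∘⊛∙∙??
?????????
?????????

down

?⊞≋∘∘⊞???
?∘∙∘∘∙∘??
?⊛∘∘≋∘∘??
?∘∙∘∙∘∘??
?∘∘⊞⊚∘∘??
?∘∘∘⊛∙∙??
??≋≋∙∘∘??
?????????
?????????

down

?∘∙∘∘∙∘??
?⊛∘∘≋∘∘??
?∘∙∘∙∘∘??
?∘∘⊞∘∘∘??
?∘∘∘⊚∙∙??
??≋≋∙∘∘??
??∙⊛∘⊛⊞??
?????????
?????????

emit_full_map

∘⊛∘∘⊛?
⊞≋∘∘⊞?
∘∙∘∘∙∘
⊛∘∘≋∘∘
∘∙∘∙∘∘
∘∘⊞∘∘∘
∘∘∘⊚∙∙
?≋≋∙∘∘
?∙⊛∘⊛⊞

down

?⊛∘∘≋∘∘??
?∘∙∘∙∘∘??
?∘∘⊞∘∘∘??
?∘∘∘⊛∙∙??
??≋≋⊚∘∘??
??∙⊛∘⊛⊞??
??⊛⊛∘∘∘??
?????????
?????????

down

?∘∙∘∙∘∘??
?∘∘⊞∘∘∘??
?∘∘∘⊛∙∙??
??≋≋∙∘∘??
??∙⊛⊚⊛⊞??
??⊛⊛∘∘∘??
??∘∙≋∘∘??
?????????
?????????

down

?∘∘⊞∘∘∘??
?∘∘∘⊛∙∙??
??≋≋∙∘∘??
??∙⊛∘⊛⊞??
??⊛⊛⊚∘∘??
??∘∙≋∘∘??
??⊛⊞∙≋∘??
?????????
?????????

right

∘∘⊞∘∘∘???
∘∘∘⊛∙∙???
?≋≋∙∘∘∙??
?∙⊛∘⊛⊞∙??
?⊛⊛∘⊚∘∘??
?∘∙≋∘∘≋??
?⊛⊞∙≋∘⊛??
?????????
?????????

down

∘∘∘⊛∙∙???
?≋≋∙∘∘∙??
?∙⊛∘⊛⊞∙??
?⊛⊛∘∘∘∘??
?∘∙≋⊚∘≋??
?⊛⊞∙≋∘⊛??
??∘≋⊛∘∘??
?????????
?????????

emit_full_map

∘⊛∘∘⊛??
⊞≋∘∘⊞??
∘∙∘∘∙∘?
⊛∘∘≋∘∘?
∘∙∘∙∘∘?
∘∘⊞∘∘∘?
∘∘∘⊛∙∙?
?≋≋∙∘∘∙
?∙⊛∘⊛⊞∙
?⊛⊛∘∘∘∘
?∘∙≋⊚∘≋
?⊛⊞∙≋∘⊛
??∘≋⊛∘∘

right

∘∘⊛∙∙????
≋≋∙∘∘∙???
∙⊛∘⊛⊞∙∘??
⊛⊛∘∘∘∘⊛??
∘∙≋∘⊚≋∘??
⊛⊞∙≋∘⊛⊞??
?∘≋⊛∘∘∘??
?????????
?????????

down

≋≋∙∘∘∙???
∙⊛∘⊛⊞∙∘??
⊛⊛∘∘∘∘⊛??
∘∙≋∘∘≋∘??
⊛⊞∙≋⊚⊛⊞??
?∘≋⊛∘∘∘??
??⊞∘∘⊛⊛??
?????????
?????????

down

∙⊛∘⊛⊞∙∘??
⊛⊛∘∘∘∘⊛??
∘∙≋∘∘≋∘??
⊛⊞∙≋∘⊛⊞??
?∘≋⊛⊚∘∘??
??⊞∘∘⊛⊛??
??≋⊞∘∘∘??
?????????
?????????

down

⊛⊛∘∘∘∘⊛??
∘∙≋∘∘≋∘??
⊛⊞∙≋∘⊛⊞??
?∘≋⊛∘∘∘??
??⊞∘⊚⊛⊛??
??≋⊞∘∘∘??
??∘∘⊛⊛∘??
?????????
?????????

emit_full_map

∘⊛∘∘⊛???
⊞≋∘∘⊞???
∘∙∘∘∙∘??
⊛∘∘≋∘∘??
∘∙∘∙∘∘??
∘∘⊞∘∘∘??
∘∘∘⊛∙∙??
?≋≋∙∘∘∙?
?∙⊛∘⊛⊞∙∘
?⊛⊛∘∘∘∘⊛
?∘∙≋∘∘≋∘
?⊛⊞∙≋∘⊛⊞
??∘≋⊛∘∘∘
???⊞∘⊚⊛⊛
???≋⊞∘∘∘
???∘∘⊛⊛∘

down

∘∙≋∘∘≋∘??
⊛⊞∙≋∘⊛⊞??
?∘≋⊛∘∘∘??
??⊞∘∘⊛⊛??
??≋⊞⊚∘∘??
??∘∘⊛⊛∘??
??⊛⊞⊞⊛∘??
?????????
?????????

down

⊛⊞∙≋∘⊛⊞??
?∘≋⊛∘∘∘??
??⊞∘∘⊛⊛??
??≋⊞∘∘∘??
??∘∘⊚⊛∘??
??⊛⊞⊞⊛∘??
??∘∙∙∘∘??
?????????
?????????

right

⊞∙≋∘⊛⊞???
∘≋⊛∘∘∘???
?⊞∘∘⊛⊛∘??
?≋⊞∘∘∘⊛??
?∘∘⊛⊚∘∙??
?⊛⊞⊞⊛∘∘??
?∘∙∙∘∘≋??
?????????
?????????

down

∘≋⊛∘∘∘???
?⊞∘∘⊛⊛∘??
?≋⊞∘∘∘⊛??
?∘∘⊛⊛∘∙??
?⊛⊞⊞⊚∘∘??
?∘∙∙∘∘≋??
??∘⊛∙∘∘??
?????????
?????????

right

≋⊛∘∘∘????
⊞∘∘⊛⊛∘???
≋⊞∘∘∘⊛∙??
∘∘⊛⊛∘∙∘??
⊛⊞⊞⊛⊚∘⊛??
∘∙∙∘∘≋∙??
?∘⊛∙∘∘⊛??
?????????
?????????

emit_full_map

∘⊛∘∘⊛?????
⊞≋∘∘⊞?????
∘∙∘∘∙∘????
⊛∘∘≋∘∘????
∘∙∘∙∘∘????
∘∘⊞∘∘∘????
∘∘∘⊛∙∙????
?≋≋∙∘∘∙???
?∙⊛∘⊛⊞∙∘??
?⊛⊛∘∘∘∘⊛??
?∘∙≋∘∘≋∘??
?⊛⊞∙≋∘⊛⊞??
??∘≋⊛∘∘∘??
???⊞∘∘⊛⊛∘?
???≋⊞∘∘∘⊛∙
???∘∘⊛⊛∘∙∘
???⊛⊞⊞⊛⊚∘⊛
???∘∙∙∘∘≋∙
????∘⊛∙∘∘⊛

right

⊛∘∘∘?????
∘∘⊛⊛∘????
⊞∘∘∘⊛∙∘??
∘⊛⊛∘∙∘≋??
⊞⊞⊛∘⊚⊛∙??
∙∙∘∘≋∙∙??
∘⊛∙∘∘⊛⊛??
?????????
?????????

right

∘∘∘??????
∘⊛⊛∘?????
∘∘∘⊛∙∘⊞??
⊛⊛∘∙∘≋⊛??
⊞⊛∘∘⊚∙∘??
∙∘∘≋∙∙∙??
⊛∙∘∘⊛⊛∙??
?????????
?????????

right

∘∘???????
⊛⊛∘??????
∘∘⊛∙∘⊞≋??
⊛∘∙∘≋⊛∙??
⊛∘∘⊛⊚∘⊛??
∘∘≋∙∙∙∘??
∙∘∘⊛⊛∙≋??
?????????
?????????

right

∘????????
⊛∘???????
∘⊛∙∘⊞≋∙??
∘∙∘≋⊛∙∘??
∘∘⊛∙⊚⊛⊛??
∘≋∙∙∙∘⊞??
∘∘⊛⊛∙≋∙??
?????????
?????????

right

?????????
∘????????
⊛∙∘⊞≋∙∘??
∙∘≋⊛∙∘∘??
∘⊛∙∘⊚⊛∘??
≋∙∙∙∘⊞∘??
∘⊛⊛∙≋∙∙??
?????????
?????????

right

?????????
?????????
∙∘⊞≋∙∘⊛??
∘≋⊛∙∘∘∘??
⊛∙∘⊛⊚∘⊛??
∙∙∙∘⊞∘∘??
⊛⊛∙≋∙∙⊞??
?????????
?????????

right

?????????
?????????
∘⊞≋∙∘⊛∘??
≋⊛∙∘∘∘⊛??
∙∘⊛⊛⊚⊛∘??
∙∙∘⊞∘∘⊛??
⊛∙≋∙∙⊞∙??
?????????
?????????

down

?????????
∘⊞≋∙∘⊛∘??
≋⊛∙∘∘∘⊛??
∙∘⊛⊛∘⊛∘??
∙∙∘⊞⊚∘⊛??
⊛∙≋∙∙⊞∙??
??∘⊛∘∘∘??
?????????
?????????

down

∘⊞≋∙∘⊛∘??
≋⊛∙∘∘∘⊛??
∙∘⊛⊛∘⊛∘??
∙∙∘⊞∘∘⊛??
⊛∙≋∙⊚⊞∙??
??∘⊛∘∘∘??
??≋∘≋∙∘??
?????????
?????????

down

≋⊛∙∘∘∘⊛??
∙∘⊛⊛∘⊛∘??
∙∙∘⊞∘∘⊛??
⊛∙≋∙∙⊞∙??
??∘⊛⊚∘∘??
??≋∘≋∙∘??
??∙≋⊞∙∘??
?????????
?????????

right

⊛∙∘∘∘⊛???
∘⊛⊛∘⊛∘???
∙∘⊞∘∘⊛⊛??
∙≋∙∙⊞∙≋??
?∘⊛∘⊚∘⊞??
?≋∘≋∙∘∙??
?∙≋⊞∙∘∙??
?????????
?????????

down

∘⊛⊛∘⊛∘???
∙∘⊞∘∘⊛⊛??
∙≋∙∙⊞∙≋??
?∘⊛∘∘∘⊞??
?≋∘≋⊚∘∙??
?∙≋⊞∙∘∙??
??≋∘⊛∘⊛??
?????????
?????????

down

∙∘⊞∘∘⊛⊛??
∙≋∙∙⊞∙≋??
?∘⊛∘∘∘⊞??
?≋∘≋∙∘∙??
?∙≋⊞⊚∘∙??
??≋∘⊛∘⊛??
??∙∘≋∘∘??
?????????
?????????

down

∙≋∙∙⊞∙≋??
?∘⊛∘∘∘⊞??
?≋∘≋∙∘∙??
?∙≋⊞∙∘∙??
??≋∘⊚∘⊛??
??∙∘≋∘∘??
??∙∘∘⊞∙??
?????????
?????????

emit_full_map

∘⊛∘∘⊛?????????????
⊞≋∘∘⊞?????????????
∘∙∘∘∙∘????????????
⊛∘∘≋∘∘????????????
∘∙∘∙∘∘????????????
∘∘⊞∘∘∘????????????
∘∘∘⊛∙∙????????????
?≋≋∙∘∘∙???????????
?∙⊛∘⊛⊞∙∘??????????
?⊛⊛∘∘∘∘⊛??????????
?∘∙≋∘∘≋∘??????????
?⊛⊞∙≋∘⊛⊞??????????
??∘≋⊛∘∘∘??????????
???⊞∘∘⊛⊛∘?????????
???≋⊞∘∘∘⊛∙∘⊞≋∙∘⊛∘?
???∘∘⊛⊛∘∙∘≋⊛∙∘∘∘⊛?
???⊛⊞⊞⊛∘∘⊛∙∘⊛⊛∘⊛∘?
???∘∙∙∘∘≋∙∙∙∘⊞∘∘⊛⊛
????∘⊛∙∘∘⊛⊛∙≋∙∙⊞∙≋
????????????∘⊛∘∘∘⊞
????????????≋∘≋∙∘∙
????????????∙≋⊞∙∘∙
?????????????≋∘⊚∘⊛
?????????????∙∘≋∘∘
?????????????∙∘∘⊞∙


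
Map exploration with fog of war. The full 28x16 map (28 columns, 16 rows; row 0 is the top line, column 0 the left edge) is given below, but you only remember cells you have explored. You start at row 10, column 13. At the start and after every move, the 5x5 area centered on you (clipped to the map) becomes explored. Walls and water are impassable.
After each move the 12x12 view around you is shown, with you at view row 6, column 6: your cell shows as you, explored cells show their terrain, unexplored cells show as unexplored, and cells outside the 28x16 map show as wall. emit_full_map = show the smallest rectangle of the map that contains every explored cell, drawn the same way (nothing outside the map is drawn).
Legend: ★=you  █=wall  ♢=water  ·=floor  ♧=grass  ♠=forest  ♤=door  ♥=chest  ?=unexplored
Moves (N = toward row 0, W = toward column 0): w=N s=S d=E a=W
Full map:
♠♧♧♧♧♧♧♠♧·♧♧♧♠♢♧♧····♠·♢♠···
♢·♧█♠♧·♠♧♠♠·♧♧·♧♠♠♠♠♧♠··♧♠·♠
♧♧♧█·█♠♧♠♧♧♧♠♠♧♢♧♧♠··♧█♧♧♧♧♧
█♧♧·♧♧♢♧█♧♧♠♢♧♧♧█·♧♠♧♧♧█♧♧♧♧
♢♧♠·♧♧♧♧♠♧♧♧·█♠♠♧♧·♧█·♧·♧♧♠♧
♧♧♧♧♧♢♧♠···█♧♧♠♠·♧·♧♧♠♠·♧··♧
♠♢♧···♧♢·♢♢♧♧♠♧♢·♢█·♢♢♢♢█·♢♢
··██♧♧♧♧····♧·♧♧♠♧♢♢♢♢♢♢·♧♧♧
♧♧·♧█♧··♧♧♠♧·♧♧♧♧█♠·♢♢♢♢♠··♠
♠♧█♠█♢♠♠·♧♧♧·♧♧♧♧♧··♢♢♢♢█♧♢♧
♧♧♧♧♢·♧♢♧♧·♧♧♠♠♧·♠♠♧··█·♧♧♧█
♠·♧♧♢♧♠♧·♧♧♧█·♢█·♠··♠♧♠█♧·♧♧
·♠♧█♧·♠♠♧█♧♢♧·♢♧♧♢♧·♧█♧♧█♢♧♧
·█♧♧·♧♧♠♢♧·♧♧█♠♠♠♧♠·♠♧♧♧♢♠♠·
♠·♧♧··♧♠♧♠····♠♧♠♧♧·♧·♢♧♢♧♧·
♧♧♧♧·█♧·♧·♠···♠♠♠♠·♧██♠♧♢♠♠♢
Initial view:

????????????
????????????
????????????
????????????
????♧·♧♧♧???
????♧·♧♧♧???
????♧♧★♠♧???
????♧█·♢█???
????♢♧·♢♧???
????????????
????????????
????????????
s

????????????
????????????
????????????
????♧·♧♧♧???
????♧·♧♧♧???
????♧♧♠♠♧???
????♧█★♢█???
????♢♧·♢♧???
????♧♧█♠♠???
????????????
????????????
████████████

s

????????????
????????????
????♧·♧♧♧???
????♧·♧♧♧???
????♧♧♠♠♧???
????♧█·♢█???
????♢♧★♢♧???
????♧♧█♠♠???
????···♠♧???
????????????
████████████
████████████

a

????????????
????????????
?????♧·♧♧♧??
?????♧·♧♧♧??
????·♧♧♠♠♧??
????♧♧█·♢█??
????♧♢★·♢♧??
????·♧♧█♠♠??
????····♠♧??
????????????
████████████
████████████

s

????????????
?????♧·♧♧♧??
?????♧·♧♧♧??
????·♧♧♠♠♧??
????♧♧█·♢█??
????♧♢♧·♢♧??
????·♧★█♠♠??
????····♠♧??
????♠···♠???
████████████
████████████
████████████

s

?????♧·♧♧♧??
?????♧·♧♧♧??
????·♧♧♠♠♧??
????♧♧█·♢█??
????♧♢♧·♢♧??
????·♧♧█♠♠??
????··★·♠♧??
????♠···♠???
████████████
████████████
████████████
████████████

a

??????♧·♧♧♧?
??????♧·♧♧♧?
?????·♧♧♠♠♧?
?????♧♧█·♢█?
????█♧♢♧·♢♧?
????♧·♧♧█♠♠?
????♠·★··♠♧?
????·♠···♠??
████████████
████████████
████████████
████████████

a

???????♧·♧♧♧
???????♧·♧♧♧
??????·♧♧♠♠♧
??????♧♧█·♢█
????♧█♧♢♧·♢♧
????♢♧·♧♧█♠♠
????♧♠★···♠♧
????♧·♠···♠?
████████████
████████████
████████████
████████████

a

????????♧·♧♧
????????♧·♧♧
???????·♧♧♠♠
???????♧♧█·♢
????♠♧█♧♢♧·♢
????♠♢♧·♧♧█♠
????♠♧★····♠
????·♧·♠···♠
████████████
████████████
████████████
████████████

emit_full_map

????♧·♧♧♧
????♧·♧♧♧
???·♧♧♠♠♧
???♧♧█·♢█
♠♧█♧♢♧·♢♧
♠♢♧·♧♧█♠♠
♠♧★····♠♧
·♧·♠···♠?

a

?????????♧·♧
?????????♧·♧
????????·♧♧♠
????????♧♧█·
????♠♠♧█♧♢♧·
????♧♠♢♧·♧♧█
????♧♠★♠····
????♧·♧·♠···
████████████
████████████
████████████
████████████

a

??????????♧·
??????????♧·
?????????·♧♧
?????????♧♧█
????·♠♠♧█♧♢♧
????♧♧♠♢♧·♧♧
????·♧★♧♠···
????█♧·♧·♠··
████████████
████████████
████████████
████████████

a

???????????♧
???????????♧
??????????·♧
??????????♧♧
????♧·♠♠♧█♧♢
????·♧♧♠♢♧·♧
????··★♠♧♠··
????·█♧·♧·♠·
████████████
████████████
████████████
████████████

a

█???????????
█???????????
█??????????·
█??????????♧
█???█♧·♠♠♧█♧
█???♧·♧♧♠♢♧·
█???♧·★♧♠♧♠·
█???♧·█♧·♧·♠
████████████
████████████
████████████
████████████

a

██??????????
██??????????
██??????????
██??????????
██??♧█♧·♠♠♧█
██??♧♧·♧♧♠♢♧
██??♧♧★·♧♠♧♠
██??♧♧·█♧·♧·
████████████
████████████
████████████
████████████

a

███?????????
███?????????
███?????????
███?????????
███?♠♧█♧·♠♠♧
███?█♧♧·♧♧♠♢
███?·♧★··♧♠♧
███?♧♧♧·█♧·♧
████████████
████████████
████████████
████████████

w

███?????????
███?????????
███?????????
███?????????
███?·♧♧♢♧???
███?♠♧█♧·♠♠♧
███?█♧★·♧♧♠♢
███?·♧♧··♧♠♧
███?♧♧♧·█♧·♧
████████████
████████████
████████████

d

██??????????
██??????????
██??????????
██??????????
██?·♧♧♢♧♠???
██?♠♧█♧·♠♠♧█
██?█♧♧★♧♧♠♢♧
██?·♧♧··♧♠♧♠
██?♧♧♧·█♧·♧·
████████████
████████████
████████████

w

██??????????
██??????????
██??????????
██??????????
██??♧♧♢·♧???
██?·♧♧♢♧♠???
██?♠♧█★·♠♠♧█
██?█♧♧·♧♧♠♢♧
██?·♧♧··♧♠♧♠
██?♧♧♧·█♧·♧·
████████████
████████████

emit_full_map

??????????♧·♧♧♧
??????????♧·♧♧♧
?♧♧♢·♧???·♧♧♠♠♧
·♧♧♢♧♠???♧♧█·♢█
♠♧█★·♠♠♧█♧♢♧·♢♧
█♧♧·♧♧♠♢♧·♧♧█♠♠
·♧♧··♧♠♧♠····♠♧
♧♧♧·█♧·♧·♠···♠?

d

█???????????
█???????????
█???????????
█???????????
█??♧♧♢·♧♢??·
█?·♧♧♢♧♠♧??♧
█?♠♧█♧★♠♠♧█♧
█?█♧♧·♧♧♠♢♧·
█?·♧♧··♧♠♧♠·
█?♧♧♧·█♧·♧·♠
████████████
████████████

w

█???????????
█???????????
█???????????
█???????????
█???♠█♢♠♠???
█??♧♧♢·♧♢??·
█?·♧♧♢★♠♧??♧
█?♠♧█♧·♠♠♧█♧
█?█♧♧·♧♧♠♢♧·
█?·♧♧··♧♠♧♠·
█?♧♧♧·█♧·♧·♠
████████████

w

█???????????
█???????????
█???????????
█???????????
█???♧█♧··???
█???♠█♢♠♠???
█??♧♧♢★♧♢??·
█?·♧♧♢♧♠♧??♧
█?♠♧█♧·♠♠♧█♧
█?█♧♧·♧♧♠♢♧·
█?·♧♧··♧♠♧♠·
█?♧♧♧·█♧·♧·♠

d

????????????
????????????
????????????
????????????
???♧█♧··♧??♧
???♠█♢♠♠·??♧
??♧♧♢·★♢♧?·♧
?·♧♧♢♧♠♧·?♧♧
?♠♧█♧·♠♠♧█♧♢
?█♧♧·♧♧♠♢♧·♧
?·♧♧··♧♠♧♠··
?♧♧♧·█♧·♧·♠·

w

????????????
????????????
????????????
????????????
????♧♧♧♧·???
???♧█♧··♧??♧
???♠█♢★♠·??♧
??♧♧♢·♧♢♧?·♧
?·♧♧♢♧♠♧·?♧♧
?♠♧█♧·♠♠♧█♧♢
?█♧♧·♧♧♠♢♧·♧
?·♧♧··♧♠♧♠··

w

????????????
????????????
????????????
????????????
????··♧♢·???
????♧♧♧♧·???
???♧█♧★·♧??♧
???♠█♢♠♠·??♧
??♧♧♢·♧♢♧?·♧
?·♧♧♢♧♠♧·?♧♧
?♠♧█♧·♠♠♧█♧♢
?█♧♧·♧♧♠♢♧·♧

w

????????????
????????????
????????????
????????????
????♧♢♧♠·???
????··♧♢·???
????♧♧★♧·???
???♧█♧··♧??♧
???♠█♢♠♠·??♧
??♧♧♢·♧♢♧?·♧
?·♧♧♢♧♠♧·?♧♧
?♠♧█♧·♠♠♧█♧♢

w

????????????
????????????
????????????
????????????
????♧♧♧♧♠???
????♧♢♧♠·???
????··★♢·???
????♧♧♧♧·???
???♧█♧··♧??♧
???♠█♢♠♠·??♧
??♧♧♢·♧♢♧?·♧
?·♧♧♢♧♠♧·?♧♧

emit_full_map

???♧♧♧♧♠???????
???♧♢♧♠·???????
???··★♢·???????
???♧♧♧♧·???????
??♧█♧··♧??♧·♧♧♧
??♠█♢♠♠·??♧·♧♧♧
?♧♧♢·♧♢♧?·♧♧♠♠♧
·♧♧♢♧♠♧·?♧♧█·♢█
♠♧█♧·♠♠♧█♧♢♧·♢♧
█♧♧·♧♧♠♢♧·♧♧█♠♠
·♧♧··♧♠♧♠····♠♧
♧♧♧·█♧·♧·♠···♠?

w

████████████
????????????
????????????
????????????
????♧♧♢♧█???
????♧♧♧♧♠???
????♧♢★♠·???
????··♧♢·???
????♧♧♧♧·???
???♧█♧··♧??♧
???♠█♢♠♠·??♧
??♧♧♢·♧♢♧?·♧

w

████████████
████████████
????????????
????????????
????·█♠♧♠???
????♧♧♢♧█???
????♧♧★♧♠???
????♧♢♧♠·???
????··♧♢·???
????♧♧♧♧·???
???♧█♧··♧??♧
???♠█♢♠♠·??♧

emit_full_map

???·█♠♧♠???????
???♧♧♢♧█???????
???♧♧★♧♠???????
???♧♢♧♠·???????
???··♧♢·???????
???♧♧♧♧·???????
??♧█♧··♧??♧·♧♧♧
??♠█♢♠♠·??♧·♧♧♧
?♧♧♢·♧♢♧?·♧♧♠♠♧
·♧♧♢♧♠♧·?♧♧█·♢█
♠♧█♧·♠♠♧█♧♢♧·♢♧
█♧♧·♧♧♠♢♧·♧♧█♠♠
·♧♧··♧♠♧♠····♠♧
♧♧♧·█♧·♧·♠···♠?
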